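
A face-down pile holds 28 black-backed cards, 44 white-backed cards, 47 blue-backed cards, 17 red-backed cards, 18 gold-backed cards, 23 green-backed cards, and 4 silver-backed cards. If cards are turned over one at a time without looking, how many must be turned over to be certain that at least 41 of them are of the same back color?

171

Treat the 7 back colors as pigeonholes.
In the worst case we take at most 40 of each back color, but all 28 black-backed, all 17 red-backed, all 18 gold-backed, all 23 green-backed, and all 4 silver-backed (fewer than 40), giving 28 + 40 + 40 + 17 + 18 + 23 + 4 = 170.
One more card then forces some back color to 41, so 170 + 1 = 171.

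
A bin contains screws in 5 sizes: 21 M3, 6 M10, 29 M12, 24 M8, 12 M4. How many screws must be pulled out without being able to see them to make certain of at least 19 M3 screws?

The worst case draws every non-M3 screw first: 6 + 29 + 24 + 12 = 71.
The next 19 draws are then forced to be M3, giving 71 + 19 = 90.

90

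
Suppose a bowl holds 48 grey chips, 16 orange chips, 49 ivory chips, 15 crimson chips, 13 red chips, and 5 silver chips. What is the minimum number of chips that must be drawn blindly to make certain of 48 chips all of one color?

144

In the worst case we take at most 47 of each color, but all 16 orange, all 15 crimson, all 13 red, and all 5 silver (fewer than 47), giving 47 + 16 + 47 + 15 + 13 + 5 = 143.
One more chip then forces some color to 48, so 143 + 1 = 144.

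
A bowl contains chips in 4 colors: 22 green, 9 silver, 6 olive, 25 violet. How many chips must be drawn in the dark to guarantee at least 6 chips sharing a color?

Treat the 4 colors as pigeonholes.
The worst case takes 5 chips of each color without reaching 6 of any: 4 × 5 = 20.
The next chip must bring some color to 6, so 20 + 1 = 21.

21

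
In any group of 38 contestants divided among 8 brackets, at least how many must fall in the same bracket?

5

The 38 contestants fall into 8 brackets.
If each of the 8 brackets held at most 4, the total would be at most 8 × 4 = 32 < 38, a contradiction.
So at least one holds ⌈38/8⌉ = 5.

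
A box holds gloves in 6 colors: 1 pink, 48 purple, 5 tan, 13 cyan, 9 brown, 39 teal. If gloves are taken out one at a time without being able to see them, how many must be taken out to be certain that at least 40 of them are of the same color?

107

Treat the 6 colors as pigeonholes.
In the worst case we take at most 39 of each color, but all 1 pink, all 5 tan, all 13 cyan, and all 9 brown (fewer than 39), giving 1 + 39 + 5 + 13 + 9 + 39 = 106.
One more glove then forces some color to 40, so 106 + 1 = 107.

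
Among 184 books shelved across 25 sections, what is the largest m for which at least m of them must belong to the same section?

If each of the 25 sections held at most 7, the total would be at most 25 × 7 = 175 < 184, a contradiction.
So at least one holds ⌈184/25⌉ = 8.

8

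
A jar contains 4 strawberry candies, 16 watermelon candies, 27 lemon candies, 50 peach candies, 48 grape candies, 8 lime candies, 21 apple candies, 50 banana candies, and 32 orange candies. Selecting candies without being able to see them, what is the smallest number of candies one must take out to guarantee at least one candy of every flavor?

253

The hardest flavor to obtain is strawberry: we could draw every other candy first — 256 − 4 = 252 candies — without a single strawberry one.
The next draw must be strawberry, so 252 + 1 = 253.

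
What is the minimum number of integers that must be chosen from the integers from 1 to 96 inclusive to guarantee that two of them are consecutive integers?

Partition {1, …, 96} into 48 pairs: {1,2}, {3,4}, …, {95,96}.
Choosing 48 integers — say the 48 even numbers 2, 4, …, 96 — takes one from each pair and avoids the property.
Choosing 49 forces two into the same pair by pigeonhole, and those are consecutive. So 49.

49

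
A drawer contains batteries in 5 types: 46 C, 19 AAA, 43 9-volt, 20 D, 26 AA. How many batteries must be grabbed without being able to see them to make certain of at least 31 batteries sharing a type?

In the worst case we take at most 30 of each type, but all 19 AAA, all 20 D, and all 26 AA (fewer than 30), giving 30 + 19 + 30 + 20 + 26 = 125.
One more battery then forces some type to 31, so 125 + 1 = 126.

126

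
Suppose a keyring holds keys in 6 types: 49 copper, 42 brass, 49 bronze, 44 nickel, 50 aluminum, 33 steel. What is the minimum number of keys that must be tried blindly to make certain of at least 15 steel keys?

249

The worst case draws every non-steel key first: 49 + 42 + 49 + 44 + 50 = 234.
The next 15 draws are then forced to be steel, giving 234 + 15 = 249.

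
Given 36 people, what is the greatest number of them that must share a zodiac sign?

3

There are 12 zodiac signs, which serve as the pigeonholes.
If each of the 12 zodiac signs held at most 2, the total would be at most 12 × 2 = 24 < 36, a contradiction.
So at least one holds ⌈36/12⌉ = 3.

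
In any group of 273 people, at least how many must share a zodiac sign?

If each of the 12 zodiac signs held at most 22, the total would be at most 12 × 22 = 264 < 273, a contradiction.
So at least one holds ⌈273/12⌉ = 23.

23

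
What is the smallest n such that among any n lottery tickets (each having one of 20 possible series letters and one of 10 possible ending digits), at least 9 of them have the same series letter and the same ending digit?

There are 20 × 10 = 200 (series letter, ending digit) combinations acting as pigeonholes.
With 200 × 8 = 1600 lottery tickets we could place exactly 8 in each, with no (series letter, ending digit) pair reaching 9.
One more forces some (series letter, ending digit) pair to hold 9, so 1600 + 1 = 1601.

1601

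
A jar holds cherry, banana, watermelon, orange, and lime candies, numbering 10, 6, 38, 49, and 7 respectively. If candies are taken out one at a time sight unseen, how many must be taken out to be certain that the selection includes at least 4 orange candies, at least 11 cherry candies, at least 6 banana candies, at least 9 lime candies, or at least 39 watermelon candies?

The worst case stops just short of every target: 10 cherry, 5 banana, 38 watermelon, 3 orange, all 7 lime — 10 + 5 + 38 + 3 + 7 = 63 candies.
One more candy must push some flavor to its target, so 63 + 1 = 64.

64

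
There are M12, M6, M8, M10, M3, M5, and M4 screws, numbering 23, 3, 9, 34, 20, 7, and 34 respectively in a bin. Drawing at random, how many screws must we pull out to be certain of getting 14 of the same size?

Treat the 7 sizes as pigeonholes.
In the worst case we take at most 13 of each size, but all 3 M6, all 9 M8, and all 7 M5 (fewer than 13), giving 13 + 3 + 9 + 13 + 13 + 7 + 13 = 71.
One more screw then forces some size to 14, so 71 + 1 = 72.

72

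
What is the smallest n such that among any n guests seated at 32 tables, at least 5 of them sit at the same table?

129

There are 32 tables acting as pigeonholes.
With 32 × 4 = 128 guests we could place exactly 4 in each, with no class reaching 5.
One more forces some class to hold 5, so 128 + 1 = 129.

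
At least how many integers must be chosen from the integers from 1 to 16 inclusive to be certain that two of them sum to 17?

9

Partition {1, …, 16} into 8 pairs: {1,16}, {2,15}, …, {8,9}.
Choosing 8 integers — say the integers 1 through 8 — takes one from each pair and avoids the property.
Choosing 9 forces two into the same pair by pigeonhole, and those sum to 17. So 9.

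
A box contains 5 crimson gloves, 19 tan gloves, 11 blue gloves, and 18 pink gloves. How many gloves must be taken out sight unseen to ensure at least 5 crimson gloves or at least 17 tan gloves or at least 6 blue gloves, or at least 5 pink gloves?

The worst case stops just short of every target: 4 crimson, 16 tan, 5 blue, 4 pink — 4 + 16 + 5 + 4 = 29 gloves.
One more glove must push some color to its target, so 29 + 1 = 30.

30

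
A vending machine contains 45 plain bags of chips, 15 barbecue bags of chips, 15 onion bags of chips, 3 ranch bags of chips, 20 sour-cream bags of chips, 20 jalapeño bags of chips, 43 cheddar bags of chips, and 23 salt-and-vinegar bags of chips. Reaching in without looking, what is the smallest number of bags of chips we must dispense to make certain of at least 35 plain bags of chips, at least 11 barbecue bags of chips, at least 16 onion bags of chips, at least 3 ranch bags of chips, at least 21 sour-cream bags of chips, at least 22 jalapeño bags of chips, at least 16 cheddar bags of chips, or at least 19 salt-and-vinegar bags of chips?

The worst case stops just short of every target: 34 plain, 10 barbecue, 15 onion, 2 ranch, 20 sour-cream, all 20 jalapeño, 15 cheddar, 18 salt-and-vinegar — 34 + 10 + 15 + 2 + 20 + 20 + 15 + 18 = 134 bags of chips.
One more bag of chips must push some flavor to its target, so 134 + 1 = 135.

135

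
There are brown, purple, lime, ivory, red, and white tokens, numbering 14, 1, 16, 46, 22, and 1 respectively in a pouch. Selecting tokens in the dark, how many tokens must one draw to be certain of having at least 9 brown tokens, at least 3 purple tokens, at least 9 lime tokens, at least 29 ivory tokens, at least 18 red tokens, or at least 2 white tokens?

64

Each of the 6 colors has its own threshold; avoid all of them simultaneously.
The worst case stops just short of every target: 8 brown, all 1 purple, 8 lime, 28 ivory, 17 red, 1 white — 8 + 1 + 8 + 28 + 17 + 1 = 63 tokens.
One more token must push some color to its target, so 63 + 1 = 64.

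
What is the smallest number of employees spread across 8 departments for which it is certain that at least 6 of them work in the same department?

41

There are 8 departments acting as pigeonholes.
With 8 × 5 = 40 employees we could place exactly 5 in each, with no class reaching 6.
One more forces some class to hold 6, so 40 + 1 = 41.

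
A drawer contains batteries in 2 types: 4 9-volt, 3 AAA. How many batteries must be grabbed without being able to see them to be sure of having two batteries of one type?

3

The worst case takes 1 battery of each type without reaching 2 of any: 2 × 1 = 2.
The next battery must bring some type to 2, so 2 + 1 = 3.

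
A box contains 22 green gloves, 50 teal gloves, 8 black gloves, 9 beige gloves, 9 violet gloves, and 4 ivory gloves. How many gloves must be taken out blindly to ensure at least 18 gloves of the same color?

65

In the worst case we take at most 17 of each color, but all 8 black, all 9 beige, all 9 violet, and all 4 ivory (fewer than 17), giving 17 + 17 + 8 + 9 + 9 + 4 = 64.
One more glove then forces some color to 18, so 64 + 1 = 65.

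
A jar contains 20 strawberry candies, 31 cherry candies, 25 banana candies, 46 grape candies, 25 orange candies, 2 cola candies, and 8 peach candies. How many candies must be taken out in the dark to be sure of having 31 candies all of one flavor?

141

Treat the 7 flavors as pigeonholes.
In the worst case we take at most 30 of each flavor, but all 20 strawberry, all 25 banana, all 25 orange, all 2 cola, and all 8 peach (fewer than 30), giving 20 + 30 + 25 + 30 + 25 + 2 + 8 = 140.
One more candy then forces some flavor to 31, so 140 + 1 = 141.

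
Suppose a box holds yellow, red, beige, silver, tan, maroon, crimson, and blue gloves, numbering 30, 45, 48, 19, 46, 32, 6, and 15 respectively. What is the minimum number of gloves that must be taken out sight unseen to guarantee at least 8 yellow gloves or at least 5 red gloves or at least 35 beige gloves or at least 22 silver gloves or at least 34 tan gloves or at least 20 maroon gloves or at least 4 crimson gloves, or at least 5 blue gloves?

124

The worst case stops just short of every target: 7 yellow, 4 red, 34 beige, all 19 silver, 33 tan, 19 maroon, 3 crimson, 4 blue — 7 + 4 + 34 + 19 + 33 + 19 + 3 + 4 = 123 gloves.
One more glove must push some color to its target, so 123 + 1 = 124.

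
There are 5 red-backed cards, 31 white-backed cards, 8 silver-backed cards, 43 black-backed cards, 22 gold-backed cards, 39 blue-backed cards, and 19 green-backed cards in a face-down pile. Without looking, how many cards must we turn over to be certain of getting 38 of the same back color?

160

In the worst case we take at most 37 of each back color, but all 5 red-backed, all 31 white-backed, all 8 silver-backed, all 22 gold-backed, and all 19 green-backed (fewer than 37), giving 5 + 31 + 8 + 37 + 22 + 37 + 19 = 159.
One more card then forces some back color to 38, so 159 + 1 = 160.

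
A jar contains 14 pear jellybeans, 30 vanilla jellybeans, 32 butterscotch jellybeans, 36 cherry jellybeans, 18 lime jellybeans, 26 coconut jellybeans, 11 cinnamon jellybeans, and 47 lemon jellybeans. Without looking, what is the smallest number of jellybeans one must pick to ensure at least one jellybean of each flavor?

204

The hardest flavor to obtain is cinnamon: we could draw every other jellybean first — 214 − 11 = 203 jellybeans — without a single cinnamon one.
The next draw must be cinnamon, so 203 + 1 = 204.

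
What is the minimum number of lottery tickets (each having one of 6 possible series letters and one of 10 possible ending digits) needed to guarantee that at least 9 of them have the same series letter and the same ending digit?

There are 6 × 10 = 60 (series letter, ending digit) combinations acting as pigeonholes.
With 60 × 8 = 480 lottery tickets we could place exactly 8 in each, with no (series letter, ending digit) pair reaching 9.
One more forces some (series letter, ending digit) pair to hold 9, so 480 + 1 = 481.

481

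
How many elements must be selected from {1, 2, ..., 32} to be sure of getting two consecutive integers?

Partition {1, …, 32} into 16 pairs: {1,2}, {3,4}, …, {31,32}.
Choosing 16 integers — say the 16 even numbers 2, 4, …, 32 — takes one from each pair and avoids the property.
Choosing 17 forces two into the same pair by pigeonhole, and those are consecutive. So 17.

17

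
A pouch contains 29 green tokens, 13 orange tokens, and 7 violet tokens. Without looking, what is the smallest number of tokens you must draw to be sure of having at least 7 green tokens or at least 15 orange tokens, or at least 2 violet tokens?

21

Each of the 3 colors has its own threshold; avoid all of them simultaneously.
The worst case stops just short of every target: 6 green, all 13 orange, 1 violet — 6 + 13 + 1 = 20 tokens.
One more token must push some color to its target, so 20 + 1 = 21.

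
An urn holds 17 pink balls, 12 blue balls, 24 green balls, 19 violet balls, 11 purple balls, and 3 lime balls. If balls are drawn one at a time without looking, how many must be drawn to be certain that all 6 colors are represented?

84

The hardest color to obtain is lime: we could draw every other ball first — 86 − 3 = 83 balls — without a single lime one.
The next draw must be lime, so 83 + 1 = 84.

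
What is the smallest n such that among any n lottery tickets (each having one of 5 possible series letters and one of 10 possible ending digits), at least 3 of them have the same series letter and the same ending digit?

101

There are 5 × 10 = 50 (series letter, ending digit) combinations acting as pigeonholes.
With 50 × 2 = 100 lottery tickets we could place exactly 2 in each, with no (series letter, ending digit) pair reaching 3.
One more forces some (series letter, ending digit) pair to hold 3, so 100 + 1 = 101.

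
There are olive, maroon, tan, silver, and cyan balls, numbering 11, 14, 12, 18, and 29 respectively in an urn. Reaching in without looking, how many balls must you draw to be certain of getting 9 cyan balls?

64

The worst case draws every non-cyan ball first: 11 + 14 + 12 + 18 = 55.
The next 9 draws are then forced to be cyan, giving 55 + 9 = 64.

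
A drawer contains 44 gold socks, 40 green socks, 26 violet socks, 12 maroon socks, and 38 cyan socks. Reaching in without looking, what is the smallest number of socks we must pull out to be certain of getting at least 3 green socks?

The worst case draws every non-green sock first: 44 + 26 + 12 + 38 = 120.
The next 3 draws are then forced to be green, giving 120 + 3 = 123.

123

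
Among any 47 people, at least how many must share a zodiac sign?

The 47 people fall into 12 zodiac signs.
If each of the 12 zodiac signs held at most 3, the total would be at most 12 × 3 = 36 < 47, a contradiction.
So at least one holds ⌈47/12⌉ = 4.

4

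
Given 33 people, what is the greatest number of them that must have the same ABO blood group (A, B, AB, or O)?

The 33 people fall into 4 ABO blood groups.
If each of the 4 ABO blood groups held at most 8, the total would be at most 4 × 8 = 32 < 33, a contradiction.
So at least one holds ⌈33/4⌉ = 9.

9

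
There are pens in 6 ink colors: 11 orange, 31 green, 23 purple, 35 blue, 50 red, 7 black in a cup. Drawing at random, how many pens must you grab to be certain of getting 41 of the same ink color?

In the worst case we take at most 40 of each ink color, but all 11 orange, all 31 green, all 23 purple, all 35 blue, and all 7 black (fewer than 40), giving 11 + 31 + 23 + 35 + 40 + 7 = 147.
One more pen then forces some ink color to 41, so 147 + 1 = 148.

148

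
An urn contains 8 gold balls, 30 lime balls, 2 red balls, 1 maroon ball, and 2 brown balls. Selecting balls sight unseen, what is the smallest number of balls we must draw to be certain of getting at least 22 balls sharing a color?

35

In the worst case we take at most 21 of each color, but all 8 gold, all 2 red, all 1 maroon, and all 2 brown (fewer than 21), giving 8 + 21 + 2 + 1 + 2 = 34.
One more ball then forces some color to 22, so 34 + 1 = 35.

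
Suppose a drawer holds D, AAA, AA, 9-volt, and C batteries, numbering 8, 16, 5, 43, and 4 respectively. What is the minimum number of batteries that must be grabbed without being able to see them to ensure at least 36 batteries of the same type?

69

In the worst case we take at most 35 of each type, but all 8 D, all 16 AAA, all 5 AA, and all 4 C (fewer than 35), giving 8 + 16 + 5 + 35 + 4 = 68.
One more battery then forces some type to 36, so 68 + 1 = 69.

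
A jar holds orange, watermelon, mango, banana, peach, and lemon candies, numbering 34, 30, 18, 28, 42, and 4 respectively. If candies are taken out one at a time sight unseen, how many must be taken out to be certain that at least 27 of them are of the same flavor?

127

Treat the 6 flavors as pigeonholes.
In the worst case we take at most 26 of each flavor, but all 18 mango and all 4 lemon (fewer than 26), giving 26 + 26 + 18 + 26 + 26 + 4 = 126.
One more candy then forces some flavor to 27, so 126 + 1 = 127.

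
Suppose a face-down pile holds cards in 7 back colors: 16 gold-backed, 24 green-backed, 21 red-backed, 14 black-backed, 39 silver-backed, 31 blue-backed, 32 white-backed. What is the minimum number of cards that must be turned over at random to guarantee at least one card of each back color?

The hardest back color to obtain is black-backed: we could draw every other card first — 177 − 14 = 163 cards — without a single black-backed one.
The next draw must be black-backed, so 163 + 1 = 164.

164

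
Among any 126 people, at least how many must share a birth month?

There are 12 months of the year, which serve as the pigeonholes.
If each of the 12 months of the year held at most 10, the total would be at most 12 × 10 = 120 < 126, a contradiction.
So at least one holds ⌈126/12⌉ = 11.

11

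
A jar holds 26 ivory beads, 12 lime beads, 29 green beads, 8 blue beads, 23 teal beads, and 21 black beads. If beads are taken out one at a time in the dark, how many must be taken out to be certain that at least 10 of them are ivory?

To avoid ivory beads as long as possible, exhaust the other 5 colors first.
The worst case draws every non-ivory bead first: 12 + 29 + 8 + 23 + 21 = 93.
The next 10 draws are then forced to be ivory, giving 93 + 10 = 103.

103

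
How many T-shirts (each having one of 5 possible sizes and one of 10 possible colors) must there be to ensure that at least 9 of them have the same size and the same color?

There are 5 × 10 = 50 (size, color) combinations acting as pigeonholes.
With 50 × 8 = 400 T-shirts we could place exactly 8 in each, with no (size, color) pair reaching 9.
One more forces some (size, color) pair to hold 9, so 400 + 1 = 401.

401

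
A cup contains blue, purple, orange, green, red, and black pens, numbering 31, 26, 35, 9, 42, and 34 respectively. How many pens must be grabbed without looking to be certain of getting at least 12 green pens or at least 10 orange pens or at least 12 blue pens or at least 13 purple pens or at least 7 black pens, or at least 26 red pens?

The worst case stops just short of every target: 11 blue, 12 purple, 9 orange, all 9 green, 25 red, 6 black — 11 + 12 + 9 + 9 + 25 + 6 = 72 pens.
One more pen must push some ink color to its target, so 72 + 1 = 73.

73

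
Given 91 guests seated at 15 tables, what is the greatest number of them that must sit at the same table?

7

If each of the 15 tables held at most 6, the total would be at most 15 × 6 = 90 < 91, a contradiction.
So at least one holds ⌈91/15⌉ = 7.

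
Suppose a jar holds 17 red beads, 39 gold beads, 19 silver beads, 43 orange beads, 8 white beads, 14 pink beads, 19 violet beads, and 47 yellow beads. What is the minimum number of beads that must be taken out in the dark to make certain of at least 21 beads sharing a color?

Treat the 8 colors as pigeonholes.
In the worst case we take at most 20 of each color, but all 17 red, all 19 silver, all 8 white, all 14 pink, and all 19 violet (fewer than 20), giving 17 + 20 + 19 + 20 + 8 + 14 + 19 + 20 = 137.
One more bead then forces some color to 21, so 137 + 1 = 138.

138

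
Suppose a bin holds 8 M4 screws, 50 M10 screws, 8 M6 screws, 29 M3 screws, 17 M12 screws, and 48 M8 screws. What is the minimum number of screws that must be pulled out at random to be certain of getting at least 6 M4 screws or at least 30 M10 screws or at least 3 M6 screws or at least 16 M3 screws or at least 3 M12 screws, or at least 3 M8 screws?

The worst case stops just short of every target: 5 M4, 29 M10, 2 M6, 15 M3, 2 M12, 2 M8 — 5 + 29 + 2 + 15 + 2 + 2 = 55 screws.
One more screw must push some size to its target, so 55 + 1 = 56.

56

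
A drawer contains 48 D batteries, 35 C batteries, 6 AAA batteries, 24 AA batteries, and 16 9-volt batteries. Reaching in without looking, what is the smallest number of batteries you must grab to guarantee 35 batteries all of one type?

Treat the 5 types as pigeonholes.
In the worst case we take at most 34 of each type, but all 6 AAA, all 24 AA, and all 16 9-volt (fewer than 34), giving 34 + 34 + 6 + 24 + 16 = 114.
One more battery then forces some type to 35, so 114 + 1 = 115.

115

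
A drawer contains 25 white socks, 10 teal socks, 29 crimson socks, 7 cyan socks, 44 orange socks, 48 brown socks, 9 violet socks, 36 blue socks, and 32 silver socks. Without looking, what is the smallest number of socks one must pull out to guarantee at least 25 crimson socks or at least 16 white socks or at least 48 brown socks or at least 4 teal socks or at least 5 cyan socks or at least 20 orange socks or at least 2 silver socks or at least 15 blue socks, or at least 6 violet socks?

133

Each of the 9 colors has its own threshold; avoid all of them simultaneously.
The worst case stops just short of every target: 15 white, 3 teal, 24 crimson, 4 cyan, 19 orange, 47 brown, 5 violet, 14 blue, 1 silver — 15 + 3 + 24 + 4 + 19 + 47 + 5 + 14 + 1 = 132 socks.
One more sock must push some color to its target, so 132 + 1 = 133.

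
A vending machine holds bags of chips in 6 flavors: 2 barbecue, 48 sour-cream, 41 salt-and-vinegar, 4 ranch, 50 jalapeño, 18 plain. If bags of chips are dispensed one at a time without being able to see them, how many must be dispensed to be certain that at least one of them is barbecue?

162

The worst case draws every non-barbecue bag of chips first: 48 + 41 + 4 + 50 + 18 = 161.
The next draw is then forced to be barbecue, giving 161 + 1 = 162.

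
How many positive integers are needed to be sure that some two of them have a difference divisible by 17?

Use the pigeonhole principle on residue classes: two integers differ by a multiple of 17 exactly when they share a remainder mod 17.
There are 17 residue classes mod 17, so 17 integers can all lie in distinct classes.
One more integer must repeat a residue, giving a difference divisible by 17. So n = 17 + 1 = 18.

18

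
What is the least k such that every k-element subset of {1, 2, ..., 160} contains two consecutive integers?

81

Partition {1, …, 160} into 80 pairs: {1,2}, {3,4}, …, {159,160}.
Choosing 80 integers — say the 80 even numbers 2, 4, …, 160 — takes one from each pair and avoids the property.
Choosing 81 forces two into the same pair by pigeonhole, and those are consecutive. So 81.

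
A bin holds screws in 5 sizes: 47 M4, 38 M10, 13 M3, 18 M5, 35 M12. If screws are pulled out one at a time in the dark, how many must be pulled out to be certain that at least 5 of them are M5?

The worst case draws every non-M5 screw first: 47 + 38 + 13 + 35 = 133.
The next 5 draws are then forced to be M5, giving 133 + 5 = 138.

138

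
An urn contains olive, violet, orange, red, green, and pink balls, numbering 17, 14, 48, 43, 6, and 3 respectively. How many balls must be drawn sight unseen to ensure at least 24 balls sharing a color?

Treat the 6 colors as pigeonholes.
In the worst case we take at most 23 of each color, but all 17 olive, all 14 violet, all 6 green, and all 3 pink (fewer than 23), giving 17 + 14 + 23 + 23 + 6 + 3 = 86.
One more ball then forces some color to 24, so 86 + 1 = 87.

87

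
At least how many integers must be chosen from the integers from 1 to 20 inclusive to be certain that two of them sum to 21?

Partition {1, …, 20} into 10 pairs: {1,20}, {2,19}, …, {10,11}.
Choosing 10 integers — say the integers 1 through 10 — takes one from each pair and avoids the property.
Choosing 11 forces two into the same pair by pigeonhole, and those sum to 21. So 11.

11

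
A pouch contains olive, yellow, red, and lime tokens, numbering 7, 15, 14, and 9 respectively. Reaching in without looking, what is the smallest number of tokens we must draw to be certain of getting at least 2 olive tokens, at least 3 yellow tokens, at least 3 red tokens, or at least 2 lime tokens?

Each of the 4 colors has its own threshold; avoid all of them simultaneously.
The worst case stops just short of every target: 1 olive, 2 yellow, 2 red, 1 lime — 1 + 2 + 2 + 1 = 6 tokens.
One more token must push some color to its target, so 6 + 1 = 7.

7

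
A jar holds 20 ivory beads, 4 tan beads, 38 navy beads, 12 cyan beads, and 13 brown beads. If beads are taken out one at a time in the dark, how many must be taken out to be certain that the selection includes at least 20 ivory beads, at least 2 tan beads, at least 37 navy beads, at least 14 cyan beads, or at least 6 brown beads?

74

Each of the 5 colors has its own threshold; avoid all of them simultaneously.
The worst case stops just short of every target: 19 ivory, 1 tan, 36 navy, all 12 cyan, 5 brown — 19 + 1 + 36 + 12 + 5 = 73 beads.
One more bead must push some color to its target, so 73 + 1 = 74.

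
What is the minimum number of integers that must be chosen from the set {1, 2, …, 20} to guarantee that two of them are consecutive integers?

11

Partition {1, …, 20} into 10 pairs: {1,2}, {3,4}, …, {19,20}.
Choosing 10 integers — say the 10 even numbers 2, 4, …, 20 — takes one from each pair and avoids the property.
Choosing 11 forces two into the same pair by pigeonhole, and those are consecutive. So 11.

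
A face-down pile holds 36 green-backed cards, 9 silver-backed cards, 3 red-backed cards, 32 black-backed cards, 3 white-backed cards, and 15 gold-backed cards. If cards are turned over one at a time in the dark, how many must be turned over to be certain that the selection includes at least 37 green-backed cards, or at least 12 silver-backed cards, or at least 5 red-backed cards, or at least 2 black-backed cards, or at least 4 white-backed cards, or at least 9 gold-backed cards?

Each of the 6 back colors has its own threshold; avoid all of them simultaneously.
The worst case stops just short of every target: 36 green-backed, all 9 silver-backed, all 3 red-backed, 1 black-backed, 3 white-backed, 8 gold-backed — 36 + 9 + 3 + 1 + 3 + 8 = 60 cards.
One more card must push some back color to its target, so 60 + 1 = 61.

61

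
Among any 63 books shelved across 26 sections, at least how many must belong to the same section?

The 63 books fall into 26 sections.
If each of the 26 sections held at most 2, the total would be at most 26 × 2 = 52 < 63, a contradiction.
So at least one holds ⌈63/26⌉ = 3.

3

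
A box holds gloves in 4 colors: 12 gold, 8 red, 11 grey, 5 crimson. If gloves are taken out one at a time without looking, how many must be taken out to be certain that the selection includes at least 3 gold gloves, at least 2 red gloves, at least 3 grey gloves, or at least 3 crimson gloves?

8

Each of the 4 colors has its own threshold; avoid all of them simultaneously.
The worst case stops just short of every target: 2 gold, 1 red, 2 grey, 2 crimson — 2 + 1 + 2 + 2 = 7 gloves.
One more glove must push some color to its target, so 7 + 1 = 8.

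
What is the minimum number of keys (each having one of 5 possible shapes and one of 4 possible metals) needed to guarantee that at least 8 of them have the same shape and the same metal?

There are 5 × 4 = 20 (shape, metal) combinations acting as pigeonholes.
With 20 × 7 = 140 keys we could place exactly 7 in each, with no (shape, metal) pair reaching 8.
One more forces some (shape, metal) pair to hold 8, so 140 + 1 = 141.

141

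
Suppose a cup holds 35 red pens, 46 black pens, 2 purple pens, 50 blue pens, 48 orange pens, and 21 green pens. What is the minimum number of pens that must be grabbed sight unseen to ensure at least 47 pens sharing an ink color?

197

Treat the 6 ink colors as pigeonholes.
In the worst case we take at most 46 of each ink color, but all 35 red, all 2 purple, and all 21 green (fewer than 46), giving 35 + 46 + 2 + 46 + 46 + 21 = 196.
One more pen then forces some ink color to 47, so 196 + 1 = 197.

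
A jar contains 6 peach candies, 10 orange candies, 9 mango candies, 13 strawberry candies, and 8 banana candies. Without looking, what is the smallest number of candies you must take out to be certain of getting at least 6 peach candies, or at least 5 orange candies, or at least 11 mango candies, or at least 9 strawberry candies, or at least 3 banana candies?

The worst case stops just short of every target: 5 peach, 4 orange, all 9 mango, 8 strawberry, 2 banana — 5 + 4 + 9 + 8 + 2 = 28 candies.
One more candy must push some flavor to its target, so 28 + 1 = 29.

29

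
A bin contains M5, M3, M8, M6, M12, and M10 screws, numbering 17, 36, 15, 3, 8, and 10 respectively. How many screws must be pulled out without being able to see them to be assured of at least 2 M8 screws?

The worst case draws every non-M8 screw first: 17 + 36 + 3 + 8 + 10 = 74.
The next 2 draws are then forced to be M8, giving 74 + 2 = 76.

76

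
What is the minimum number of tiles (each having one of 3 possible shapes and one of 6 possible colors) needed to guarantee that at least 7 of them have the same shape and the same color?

There are 3 × 6 = 18 (shape, color) combinations acting as pigeonholes.
With 18 × 6 = 108 tiles we could place exactly 6 in each, with no (shape, color) pair reaching 7.
One more forces some (shape, color) pair to hold 7, so 108 + 1 = 109.

109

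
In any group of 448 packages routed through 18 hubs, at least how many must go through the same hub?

25

The 448 packages fall into 18 hubs.
If each of the 18 hubs held at most 24, the total would be at most 18 × 24 = 432 < 448, a contradiction.
So at least one holds ⌈448/18⌉ = 25.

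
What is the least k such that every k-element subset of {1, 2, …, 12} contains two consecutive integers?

7

Partition {1, …, 12} into 6 pairs: {1,2}, {3,4}, …, {11,12}.
Choosing 6 integers — say the 6 even numbers 2, 4, …, 12 — takes one from each pair and avoids the property.
Choosing 7 forces two into the same pair by pigeonhole, and those are consecutive. So 7.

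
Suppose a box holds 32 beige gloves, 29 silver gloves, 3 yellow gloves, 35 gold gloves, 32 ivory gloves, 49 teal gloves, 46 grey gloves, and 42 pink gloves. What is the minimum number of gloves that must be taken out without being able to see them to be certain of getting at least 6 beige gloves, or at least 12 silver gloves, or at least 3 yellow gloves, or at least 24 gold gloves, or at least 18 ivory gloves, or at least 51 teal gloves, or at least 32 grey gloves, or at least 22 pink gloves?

160

The worst case stops just short of every target: 5 beige, 11 silver, 2 yellow, 23 gold, 17 ivory, all 49 teal, 31 grey, 21 pink — 5 + 11 + 2 + 23 + 17 + 49 + 31 + 21 = 159 gloves.
One more glove must push some color to its target, so 159 + 1 = 160.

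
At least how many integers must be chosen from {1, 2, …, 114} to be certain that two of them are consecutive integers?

Partition {1, …, 114} into 57 pairs: {1,2}, {3,4}, …, {113,114}.
Choosing 57 integers — say the 57 even numbers 2, 4, …, 114 — takes one from each pair and avoids the property.
Choosing 58 forces two into the same pair by pigeonhole, and those are consecutive. So 58.

58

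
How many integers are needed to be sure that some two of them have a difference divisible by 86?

Two integers differ by a multiple of 86 exactly when they share a remainder mod 86.
There are 86 residue classes mod 86, so 86 integers can all lie in distinct classes.
One more integer must repeat a residue, giving a difference divisible by 86. So n = 86 + 1 = 87.

87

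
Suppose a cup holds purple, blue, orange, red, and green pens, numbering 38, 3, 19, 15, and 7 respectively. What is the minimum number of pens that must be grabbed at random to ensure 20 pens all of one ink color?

In the worst case we take at most 19 of each ink color, but all 3 blue, all 15 red, and all 7 green (fewer than 19), giving 19 + 3 + 19 + 15 + 7 = 63.
One more pen then forces some ink color to 20, so 63 + 1 = 64.

64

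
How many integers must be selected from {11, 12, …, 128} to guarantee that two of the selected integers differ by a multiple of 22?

23

Use the pigeonhole principle on residue classes: group the integers by remainder mod 22; there are 22 residue classes, each nonempty in this range.
Choosing one from each class (22 integers) avoids any shared remainder.
One more choice must repeat a class, so two differ by a multiple of 22. Hence 22 + 1 = 23.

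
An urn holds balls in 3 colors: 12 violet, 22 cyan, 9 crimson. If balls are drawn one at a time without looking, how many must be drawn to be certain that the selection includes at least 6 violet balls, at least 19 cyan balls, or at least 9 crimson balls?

32

The worst case stops just short of every target: 5 violet, 18 cyan, 8 crimson — 5 + 18 + 8 = 31 balls.
One more ball must push some color to its target, so 31 + 1 = 32.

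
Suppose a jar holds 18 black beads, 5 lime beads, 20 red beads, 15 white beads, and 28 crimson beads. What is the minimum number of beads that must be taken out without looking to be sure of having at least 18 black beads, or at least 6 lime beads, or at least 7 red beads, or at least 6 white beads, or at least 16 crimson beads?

49

The worst case stops just short of every target: 17 black, 5 lime, 6 red, 5 white, 15 crimson — 17 + 5 + 6 + 5 + 15 = 48 beads.
One more bead must push some color to its target, so 48 + 1 = 49.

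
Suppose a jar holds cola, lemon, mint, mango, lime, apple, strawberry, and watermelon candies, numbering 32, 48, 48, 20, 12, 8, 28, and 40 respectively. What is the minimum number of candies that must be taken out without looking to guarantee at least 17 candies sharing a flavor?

117

In the worst case we take at most 16 of each flavor, but all 12 lime and all 8 apple (fewer than 16), giving 16 + 16 + 16 + 16 + 12 + 8 + 16 + 16 = 116.
One more candy then forces some flavor to 17, so 116 + 1 = 117.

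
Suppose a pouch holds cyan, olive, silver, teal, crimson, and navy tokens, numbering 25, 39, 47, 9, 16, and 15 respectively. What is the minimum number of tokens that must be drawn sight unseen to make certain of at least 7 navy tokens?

143

The worst case draws every non-navy token first: 25 + 39 + 47 + 9 + 16 = 136.
The next 7 draws are then forced to be navy, giving 136 + 7 = 143.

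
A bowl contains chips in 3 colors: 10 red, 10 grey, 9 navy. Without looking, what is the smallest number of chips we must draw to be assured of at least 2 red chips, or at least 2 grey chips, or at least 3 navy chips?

Each of the 3 colors has its own threshold; avoid all of them simultaneously.
The worst case stops just short of every target: 1 red, 1 grey, 2 navy — 1 + 1 + 2 = 4 chips.
One more chip must push some color to its target, so 4 + 1 = 5.

5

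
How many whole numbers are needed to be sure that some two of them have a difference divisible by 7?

8

Two integers differ by a multiple of 7 exactly when they share a remainder mod 7.
There are 7 residue classes mod 7, so 7 integers can all lie in distinct classes.
One more integer must repeat a residue, giving a difference divisible by 7. So n = 7 + 1 = 8.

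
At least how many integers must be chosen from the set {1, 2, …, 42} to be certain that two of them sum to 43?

22

Partition {1, …, 42} into 21 pairs: {1,42}, {2,41}, …, {21,22}.
Choosing 21 integers — say the integers 1 through 21 — takes one from each pair and avoids the property.
Choosing 22 forces two into the same pair by pigeonhole, and those sum to 43. So 22.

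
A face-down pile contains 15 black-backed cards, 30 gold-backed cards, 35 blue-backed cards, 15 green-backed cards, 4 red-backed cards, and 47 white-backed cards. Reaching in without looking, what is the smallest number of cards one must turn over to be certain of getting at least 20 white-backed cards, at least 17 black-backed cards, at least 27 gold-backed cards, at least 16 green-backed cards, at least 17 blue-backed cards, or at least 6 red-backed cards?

96

The worst case stops just short of every target: all 15 black-backed, 26 gold-backed, 16 blue-backed, 15 green-backed, all 4 red-backed, 19 white-backed — 15 + 26 + 16 + 15 + 4 + 19 = 95 cards.
One more card must push some back color to its target, so 95 + 1 = 96.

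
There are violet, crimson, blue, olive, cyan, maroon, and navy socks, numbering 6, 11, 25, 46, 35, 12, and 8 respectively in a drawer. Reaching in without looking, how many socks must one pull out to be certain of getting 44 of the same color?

141

In the worst case we take at most 43 of each color, but all 6 violet, all 11 crimson, all 25 blue, all 35 cyan, all 12 maroon, and all 8 navy (fewer than 43), giving 6 + 11 + 25 + 43 + 35 + 12 + 8 = 140.
One more sock then forces some color to 44, so 140 + 1 = 141.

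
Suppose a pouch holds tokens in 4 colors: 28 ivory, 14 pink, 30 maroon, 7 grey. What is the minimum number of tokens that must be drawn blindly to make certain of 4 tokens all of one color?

13

Treat the 4 colors as pigeonholes.
The worst case takes 3 tokens of each color without reaching 4 of any: 4 × 3 = 12.
The next token must bring some color to 4, so 12 + 1 = 13.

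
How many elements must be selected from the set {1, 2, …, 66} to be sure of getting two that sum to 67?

34

Partition {1, …, 66} into 33 pairs: {1,66}, {2,65}, …, {33,34}.
Choosing 33 integers — say the integers 1 through 33 — takes one from each pair and avoids the property.
Choosing 34 forces two into the same pair by pigeonhole, and those sum to 67. So 34.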